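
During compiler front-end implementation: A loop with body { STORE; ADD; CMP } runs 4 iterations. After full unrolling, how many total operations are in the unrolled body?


Loop body operations: STORE, ADD, CMP (3 ops per iteration)
Unrolling 4 iterations:
  Iteration 1: STORE, ADD, CMP (3 ops)
  Iteration 2: STORE, ADD, CMP (3 ops)
  Iteration 3: STORE, ADD, CMP (3 ops)
  Iteration 4: STORE, ADD, CMP (3 ops)
Total: 4 iterations * 3 ops/iter = 12 operations

12


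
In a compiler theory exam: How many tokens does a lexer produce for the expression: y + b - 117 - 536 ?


Scanning 'y + b - 117 - 536'
Token 1: 'y' -> identifier
Token 2: '+' -> operator
Token 3: 'b' -> identifier
Token 4: '-' -> operator
Token 5: '117' -> integer_literal
Token 6: '-' -> operator
Token 7: '536' -> integer_literal
Total tokens: 7

7


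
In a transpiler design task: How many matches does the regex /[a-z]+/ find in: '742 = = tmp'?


Pattern: /[a-z]+/ (identifiers)
Input: '742 = = tmp'
Scanning for matches:
  Match 1: 'tmp'
Total matches: 1

1


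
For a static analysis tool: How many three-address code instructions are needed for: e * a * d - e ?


Expression: e * a * d - e
Generating three-address code (respecting * over +/- precedence):
  Instruction 1: t1 = e * a
  Instruction 2: t2 = t1 * d
  Instruction 3: t3 = t2 - e
Total instructions: 3

3


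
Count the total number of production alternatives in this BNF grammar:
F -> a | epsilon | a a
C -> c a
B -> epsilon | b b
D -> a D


Counting alternatives per rule:
  F: 3 alternative(s)
  C: 1 alternative(s)
  B: 2 alternative(s)
  D: 1 alternative(s)
Sum: 3 + 1 + 2 + 1 = 7

7


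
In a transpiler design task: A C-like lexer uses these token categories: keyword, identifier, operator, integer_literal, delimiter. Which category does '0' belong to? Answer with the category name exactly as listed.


Token: '0'
Checking categories:
  identifier: no
  integer_literal: YES
  operator: no
  keyword: no
  delimiter: no
Category: integer_literal

integer_literal


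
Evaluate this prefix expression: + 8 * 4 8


Parsing prefix expression: + 8 * 4 8
Step 1: Innermost operation '* 4 8'
  4 * 8 = 32
Step 2: Outer operation '+ 8 [32]'
  8 + 32 = 40

40


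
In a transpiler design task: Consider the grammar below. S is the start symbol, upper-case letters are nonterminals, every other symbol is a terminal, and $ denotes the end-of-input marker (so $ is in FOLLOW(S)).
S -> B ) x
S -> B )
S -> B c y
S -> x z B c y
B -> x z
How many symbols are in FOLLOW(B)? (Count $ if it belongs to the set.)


S is the start symbol and does not occur in any rule body, so FOLLOW(S) = {$}.
Examining every occurrence of B in a rule body:
  S -> B ) x : B is followed by terminal ')' -> add ')'
  S -> B ) : B is followed by terminal ')' -> add ')' (already in the set)
  S -> B c y : B is followed by terminal 'c' -> add 'c'
  S -> x z B c y : B is followed by terminal 'c' -> add 'c' (already in the set)
  B -> x z : B does not occur in the body -> contributes nothing
FOLLOW(B) = {), c}
Count: 2

2


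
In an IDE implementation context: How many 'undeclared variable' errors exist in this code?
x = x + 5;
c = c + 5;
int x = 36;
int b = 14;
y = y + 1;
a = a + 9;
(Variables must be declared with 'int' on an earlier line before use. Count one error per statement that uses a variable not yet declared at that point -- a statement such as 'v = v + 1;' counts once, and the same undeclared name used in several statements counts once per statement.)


Scanning code line by line:
  Line 1: use 'x' -> ERROR (undeclared)
  Line 2: use 'c' -> ERROR (undeclared)
  Line 3: declare 'x' -> declared = ['x']
  Line 4: declare 'b' -> declared = ['b', 'x']
  Line 5: use 'y' -> ERROR (undeclared)
  Line 6: use 'a' -> ERROR (undeclared)
Total undeclared variable errors: 4

4


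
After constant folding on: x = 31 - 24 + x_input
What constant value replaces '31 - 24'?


Identifying constant sub-expression:
  Original: x = 31 - 24 + x_input
  31 and 24 are both compile-time constants
  Evaluating: 31 - 24 = 7
  After folding: x = 7 + x_input

7


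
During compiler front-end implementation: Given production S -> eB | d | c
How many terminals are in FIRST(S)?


Production: S -> eB | d | c
Examining each alternative for leading terminals:
  S -> eB : first terminal = 'e'
  S -> d : first terminal = 'd'
  S -> c : first terminal = 'c'
FIRST(S) = {c, d, e}
Count: 3

3


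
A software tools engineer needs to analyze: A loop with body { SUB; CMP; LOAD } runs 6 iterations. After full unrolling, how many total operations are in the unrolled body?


Loop body operations: SUB, CMP, LOAD (3 ops per iteration)
Unrolling 6 iterations:
  Iteration 1: SUB, CMP, LOAD (3 ops)
  Iteration 2: SUB, CMP, LOAD (3 ops)
  Iteration 3: SUB, CMP, LOAD (3 ops)
  Iteration 4: SUB, CMP, LOAD (3 ops)
  Iteration 5: SUB, CMP, LOAD (3 ops)
  Iteration 6: SUB, CMP, LOAD (3 ops)
Total: 6 iterations * 3 ops/iter = 18 operations

18


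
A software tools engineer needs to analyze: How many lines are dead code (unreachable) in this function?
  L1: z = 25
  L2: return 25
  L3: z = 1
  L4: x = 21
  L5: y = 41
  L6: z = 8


Analyzing control flow:
  L1: reachable (before return)
  L2: reachable (return statement)
  L3: DEAD (after return at L2)
  L4: DEAD (after return at L2)
  L5: DEAD (after return at L2)
  L6: DEAD (after return at L2)
Return at L2, total lines = 6
Dead lines: L3 through L6
Count: 4

4


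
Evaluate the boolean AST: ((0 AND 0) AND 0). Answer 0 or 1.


Step 1: Evaluate inner node
  0 AND 0 = 0
Step 2: Evaluate root node
  0 AND 0 = 0

0


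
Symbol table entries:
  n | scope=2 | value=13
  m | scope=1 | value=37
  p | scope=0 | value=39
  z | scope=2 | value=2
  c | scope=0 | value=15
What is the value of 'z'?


Searching symbol table for 'z':
  n | scope=2 | value=13
  m | scope=1 | value=37
  p | scope=0 | value=39
  z | scope=2 | value=2 <- MATCH
  c | scope=0 | value=15
Found 'z' at scope 2 with value 2

2


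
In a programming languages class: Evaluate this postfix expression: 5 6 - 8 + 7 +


Processing tokens left to right:
Push 5, Push 6
Pop 5 and 6, compute 5 - 6 = -1, push -1
Push 8
Pop -1 and 8, compute -1 + 8 = 7, push 7
Push 7
Pop 7 and 7, compute 7 + 7 = 14, push 14
Stack result: 14

14


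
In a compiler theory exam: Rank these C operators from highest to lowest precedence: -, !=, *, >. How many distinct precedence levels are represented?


Looking up precedence for each operator:
  - -> precedence 5
  != -> precedence 3
  * -> precedence 6
  > -> precedence 4
Sorted highest to lowest: *, -, >, !=
Distinct precedence values: [6, 5, 4, 3]
Number of distinct levels: 4

4


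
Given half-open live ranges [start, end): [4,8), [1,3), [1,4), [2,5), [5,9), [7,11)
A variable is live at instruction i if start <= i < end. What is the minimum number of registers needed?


Live ranges:
  Var0: [4, 8)
  Var1: [1, 3)
  Var2: [1, 4)
  Var3: [2, 5)
  Var4: [5, 9)
  Var5: [7, 11)
Sweep-line events (position, delta, active):
  pos=1 start -> active=1
  pos=1 start -> active=2
  pos=2 start -> active=3
  pos=3 end -> active=2
  pos=4 end -> active=1
  pos=4 start -> active=2
  pos=5 end -> active=1
  pos=5 start -> active=2
  pos=7 start -> active=3
  pos=8 end -> active=2
  pos=9 end -> active=1
  pos=11 end -> active=0
Maximum simultaneous active: 3
Minimum registers needed: 3

3


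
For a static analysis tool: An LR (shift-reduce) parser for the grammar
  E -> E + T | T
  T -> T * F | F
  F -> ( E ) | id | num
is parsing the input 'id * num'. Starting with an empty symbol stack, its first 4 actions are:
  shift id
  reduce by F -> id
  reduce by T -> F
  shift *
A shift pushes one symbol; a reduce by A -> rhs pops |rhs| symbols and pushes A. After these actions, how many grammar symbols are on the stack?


Tracking the symbol stack through each action:
  Action 1: shift 'id' : push -> stack = [id] (size 1)
  Action 2: reduce by F -> id : pop 1, push F -> stack = [F] (size 1)
  Action 3: reduce by T -> F : pop 1, push T -> stack = [T] (size 1)
  Action 4: shift '*' : push -> stack = [T, *] (size 2)
Final stack size: 2

2


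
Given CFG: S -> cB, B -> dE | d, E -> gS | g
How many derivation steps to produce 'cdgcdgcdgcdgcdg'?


Grammar: S -> cB, B -> dE | d, E -> gS | g
Deriving 'cdgcdgcdgcdgcdg':
Step 1: S -> cB => cB
Step 2: B -> dE => cdE
Step 3: E -> gS => cdgS
Step 4: S -> cB => cdgcB
Step 5: B -> dE => cdgcdE
Step 6: E -> gS => cdgcdgS
Step 7: S -> cB => cdgcdgcB
Step 8: B -> dE => cdgcdgcdE
Step 9: E -> gS => cdgcdgcdgS
Step 10: S -> cB => cdgcdgcdgcB
Step 11: B -> dE => cdgcdgcdgcdE
Step 12: E -> gS => cdgcdgcdgcdgS
Step 13: S -> cB => cdgcdgcdgcdgcB
Step 14: B -> dE => cdgcdgcdgcdgcdE
Step 15: E -> g => cdgcdgcdgcdgcdg
Total derivation steps: 15

15


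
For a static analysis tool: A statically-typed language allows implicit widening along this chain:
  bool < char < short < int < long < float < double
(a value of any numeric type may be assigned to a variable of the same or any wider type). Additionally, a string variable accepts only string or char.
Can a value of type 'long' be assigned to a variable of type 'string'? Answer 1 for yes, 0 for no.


Target variable type: string
Source value type: long
Rule: string accepts only {string, char}
  source 'long' in {string, char}? No
Result: 0

0


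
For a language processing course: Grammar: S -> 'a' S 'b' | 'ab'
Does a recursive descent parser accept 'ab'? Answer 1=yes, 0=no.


Grammar accepts strings of the form a^n b^n (n >= 1)
Word: 'ab'
Counting: 1 a's and 1 b's
Check: 1 == 1? Yes
Derivation (S -> aSb applied 0 time(s), then S -> ab): S => ab
Accepted

1


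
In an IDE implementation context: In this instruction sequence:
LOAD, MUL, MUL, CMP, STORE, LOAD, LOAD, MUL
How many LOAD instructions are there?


Scanning instruction sequence for LOAD:
  Position 1: LOAD <- MATCH
  Position 2: MUL
  Position 3: MUL
  Position 4: CMP
  Position 5: STORE
  Position 6: LOAD <- MATCH
  Position 7: LOAD <- MATCH
  Position 8: MUL
Matches at positions: [1, 6, 7]
Total LOAD count: 3

3


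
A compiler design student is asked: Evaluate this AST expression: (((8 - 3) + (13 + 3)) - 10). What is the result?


Expression: (((8 - 3) + (13 + 3)) - 10)
Evaluating step by step:
  8 - 3 = 5
  13 + 3 = 16
  5 + 16 = 21
  21 - 10 = 11
Result: 11

11


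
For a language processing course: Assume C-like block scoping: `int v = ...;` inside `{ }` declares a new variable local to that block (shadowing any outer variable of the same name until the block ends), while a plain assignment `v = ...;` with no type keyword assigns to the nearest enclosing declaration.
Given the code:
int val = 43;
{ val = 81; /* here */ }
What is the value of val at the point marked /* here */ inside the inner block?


Analyzing scoping rules:
Outer scope: declares val = 43
Inner block: 'val = 81;' has no type keyword, so it is an assignment to the outer val (no shadowing)
Inside the block, after the assignment -> 81
Result: 81

81


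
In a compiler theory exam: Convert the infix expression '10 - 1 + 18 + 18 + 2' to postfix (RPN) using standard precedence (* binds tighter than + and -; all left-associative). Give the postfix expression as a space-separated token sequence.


Applying the shunting-yard algorithm:
  Operand 10 -> output
  Push '-' onto operator stack -> op-stack: [-]
  Operand 1 -> output
  See '+' (prec 1); top '-' (prec 1) >= it -> pop '-' to output
  Push '+' onto operator stack -> op-stack: [+]
  Operand 18 -> output
  See '+' (prec 1); top '+' (prec 1) >= it -> pop '+' to output
  Push '+' onto operator stack -> op-stack: [+]
  Operand 18 -> output
  See '+' (prec 1); top '+' (prec 1) >= it -> pop '+' to output
  Push '+' onto operator stack -> op-stack: [+]
  Operand 2 -> output
  End of input: pop '+' to output
Postfix result: 10 1 - 18 + 18 + 2 +

10 1 - 18 + 18 + 2 +


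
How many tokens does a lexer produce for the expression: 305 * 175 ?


Scanning '305 * 175'
Token 1: '305' -> integer_literal
Token 2: '*' -> operator
Token 3: '175' -> integer_literal
Total tokens: 3

3


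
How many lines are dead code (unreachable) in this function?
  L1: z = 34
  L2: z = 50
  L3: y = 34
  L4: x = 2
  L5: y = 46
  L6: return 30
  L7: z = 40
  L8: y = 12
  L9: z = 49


Analyzing control flow:
  L1: reachable (before return)
  L2: reachable (before return)
  L3: reachable (before return)
  L4: reachable (before return)
  L5: reachable (before return)
  L6: reachable (return statement)
  L7: DEAD (after return at L6)
  L8: DEAD (after return at L6)
  L9: DEAD (after return at L6)
Return at L6, total lines = 9
Dead lines: L7 through L9
Count: 3

3


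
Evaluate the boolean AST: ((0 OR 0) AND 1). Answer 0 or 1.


Step 1: Evaluate inner node
  0 OR 0 = 0
Step 2: Evaluate root node
  0 AND 1 = 0

0


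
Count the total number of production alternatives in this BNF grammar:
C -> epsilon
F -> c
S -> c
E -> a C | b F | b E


Counting alternatives per rule:
  C: 1 alternative(s)
  F: 1 alternative(s)
  S: 1 alternative(s)
  E: 3 alternative(s)
Sum: 1 + 1 + 1 + 3 = 6

6


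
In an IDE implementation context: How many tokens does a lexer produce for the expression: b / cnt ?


Scanning 'b / cnt'
Token 1: 'b' -> identifier
Token 2: '/' -> operator
Token 3: 'cnt' -> identifier
Total tokens: 3

3


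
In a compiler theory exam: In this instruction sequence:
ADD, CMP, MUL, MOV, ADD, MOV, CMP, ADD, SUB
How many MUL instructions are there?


Scanning instruction sequence for MUL:
  Position 1: ADD
  Position 2: CMP
  Position 3: MUL <- MATCH
  Position 4: MOV
  Position 5: ADD
  Position 6: MOV
  Position 7: CMP
  Position 8: ADD
  Position 9: SUB
Matches at positions: [3]
Total MUL count: 1

1


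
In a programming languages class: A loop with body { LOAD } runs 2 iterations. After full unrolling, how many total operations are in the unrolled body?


Loop body operations: LOAD (1 op per iteration)
Unrolling 2 iterations:
  Iteration 1: LOAD (1 ops)
  Iteration 2: LOAD (1 ops)
Total: 2 iterations * 1 ops/iter = 2 operations

2


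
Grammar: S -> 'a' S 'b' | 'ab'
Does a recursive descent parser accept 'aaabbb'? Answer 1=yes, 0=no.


Grammar accepts strings of the form a^n b^n (n >= 1)
Word: 'aaabbb'
Counting: 3 a's and 3 b's
Check: 3 == 3? Yes
Derivation (S -> aSb applied 2 time(s), then S -> ab): S => aSb => aaSbb => aaabbb
Accepted

1


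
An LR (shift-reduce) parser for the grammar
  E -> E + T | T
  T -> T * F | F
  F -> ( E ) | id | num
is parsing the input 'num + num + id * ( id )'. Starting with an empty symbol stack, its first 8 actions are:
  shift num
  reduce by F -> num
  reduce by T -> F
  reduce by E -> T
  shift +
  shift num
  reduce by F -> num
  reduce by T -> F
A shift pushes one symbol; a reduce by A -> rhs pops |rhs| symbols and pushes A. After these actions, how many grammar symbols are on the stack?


Tracking the symbol stack through each action:
  Action 1: shift 'num' : push -> stack = [num] (size 1)
  Action 2: reduce by F -> num : pop 1, push F -> stack = [F] (size 1)
  Action 3: reduce by T -> F : pop 1, push T -> stack = [T] (size 1)
  Action 4: reduce by E -> T : pop 1, push E -> stack = [E] (size 1)
  Action 5: shift '+' : push -> stack = [E, +] (size 2)
  Action 6: shift 'num' : push -> stack = [E, +, num] (size 3)
  Action 7: reduce by F -> num : pop 1, push F -> stack = [E, +, F] (size 3)
  Action 8: reduce by T -> F : pop 1, push T -> stack = [E, +, T] (size 3)
Final stack size: 3

3


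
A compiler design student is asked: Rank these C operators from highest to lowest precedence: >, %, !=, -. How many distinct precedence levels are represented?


Looking up precedence for each operator:
  > -> precedence 4
  % -> precedence 6
  != -> precedence 3
  - -> precedence 5
Sorted highest to lowest: %, -, >, !=
Distinct precedence values: [6, 5, 4, 3]
Number of distinct levels: 4

4


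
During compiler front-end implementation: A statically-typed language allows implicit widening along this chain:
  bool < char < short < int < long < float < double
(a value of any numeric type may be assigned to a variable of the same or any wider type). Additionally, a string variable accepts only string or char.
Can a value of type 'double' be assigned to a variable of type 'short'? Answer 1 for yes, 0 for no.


Target variable type: short
Source value type: double
Numeric ranks: double=6, short=2
Widening allowed iff rank(source) <= rank(target): 6 <= 2? No
Result: 0

0


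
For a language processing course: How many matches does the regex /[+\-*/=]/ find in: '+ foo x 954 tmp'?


Pattern: /[+\-*/=]/ (operators)
Input: '+ foo x 954 tmp'
Scanning for matches:
  Match 1: '+'
Total matches: 1

1


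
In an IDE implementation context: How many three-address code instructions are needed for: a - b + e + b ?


Expression: a - b + e + b
Generating three-address code (respecting * over +/- precedence):
  Instruction 1: t1 = a - b
  Instruction 2: t2 = t1 + e
  Instruction 3: t3 = t2 + b
Total instructions: 3

3


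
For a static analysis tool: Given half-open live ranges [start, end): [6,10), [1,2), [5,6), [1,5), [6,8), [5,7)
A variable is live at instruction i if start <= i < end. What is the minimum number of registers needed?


Live ranges:
  Var0: [6, 10)
  Var1: [1, 2)
  Var2: [5, 6)
  Var3: [1, 5)
  Var4: [6, 8)
  Var5: [5, 7)
Sweep-line events (position, delta, active):
  pos=1 start -> active=1
  pos=1 start -> active=2
  pos=2 end -> active=1
  pos=5 end -> active=0
  pos=5 start -> active=1
  pos=5 start -> active=2
  pos=6 end -> active=1
  pos=6 start -> active=2
  pos=6 start -> active=3
  pos=7 end -> active=2
  pos=8 end -> active=1
  pos=10 end -> active=0
Maximum simultaneous active: 3
Minimum registers needed: 3

3


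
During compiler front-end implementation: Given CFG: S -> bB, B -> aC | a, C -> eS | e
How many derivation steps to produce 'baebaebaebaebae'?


Grammar: S -> bB, B -> aC | a, C -> eS | e
Deriving 'baebaebaebaebae':
Step 1: S -> bB => bB
Step 2: B -> aC => baC
Step 3: C -> eS => baeS
Step 4: S -> bB => baebB
Step 5: B -> aC => baebaC
Step 6: C -> eS => baebaeS
Step 7: S -> bB => baebaebB
Step 8: B -> aC => baebaebaC
Step 9: C -> eS => baebaebaeS
Step 10: S -> bB => baebaebaebB
Step 11: B -> aC => baebaebaebaC
Step 12: C -> eS => baebaebaebaeS
Step 13: S -> bB => baebaebaebaebB
Step 14: B -> aC => baebaebaebaebaC
Step 15: C -> e => baebaebaebaebae
Total derivation steps: 15

15


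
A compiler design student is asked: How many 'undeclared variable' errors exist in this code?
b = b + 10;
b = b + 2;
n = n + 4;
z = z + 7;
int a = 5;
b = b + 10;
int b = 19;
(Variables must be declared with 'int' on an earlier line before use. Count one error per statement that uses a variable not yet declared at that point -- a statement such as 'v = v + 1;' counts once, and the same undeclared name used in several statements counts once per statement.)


Scanning code line by line:
  Line 1: use 'b' -> ERROR (undeclared)
  Line 2: use 'b' -> ERROR (undeclared)
  Line 3: use 'n' -> ERROR (undeclared)
  Line 4: use 'z' -> ERROR (undeclared)
  Line 5: declare 'a' -> declared = ['a']
  Line 6: use 'b' -> ERROR (undeclared)
  Line 7: declare 'b' -> declared = ['a', 'b']
Total undeclared variable errors: 5

5


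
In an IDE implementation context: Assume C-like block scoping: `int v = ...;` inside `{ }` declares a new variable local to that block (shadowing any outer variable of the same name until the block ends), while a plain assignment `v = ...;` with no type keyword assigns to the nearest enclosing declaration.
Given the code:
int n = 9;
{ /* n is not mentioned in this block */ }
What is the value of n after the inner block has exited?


Analyzing scoping rules:
Outer scope: declares n = 9
Inner block: n is neither redeclared nor assigned -> unchanged
After the block -> 9
Result: 9

9


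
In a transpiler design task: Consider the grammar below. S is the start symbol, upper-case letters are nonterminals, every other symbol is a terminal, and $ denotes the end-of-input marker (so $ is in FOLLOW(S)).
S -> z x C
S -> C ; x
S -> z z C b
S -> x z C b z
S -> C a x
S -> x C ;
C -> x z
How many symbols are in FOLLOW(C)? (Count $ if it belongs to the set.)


S is the start symbol and does not occur in any rule body, so FOLLOW(S) = {$}.
Examining every occurrence of C in a rule body:
  S -> z x C : C is at the right end -> add FOLLOW(S) = {$}
  S -> C ; x : C is followed by terminal ';' -> add ';'
  S -> z z C b : C is followed by terminal 'b' -> add 'b'
  S -> x z C b z : C is followed by terminal 'b' -> add 'b' (already in the set)
  S -> C a x : C is followed by terminal 'a' -> add 'a'
  S -> x C ; : C is followed by terminal ';' -> add ';' (already in the set)
  C -> x z : C does not occur in the body -> contributes nothing
FOLLOW(C) = {;, a, b, $}
Count: 4

4


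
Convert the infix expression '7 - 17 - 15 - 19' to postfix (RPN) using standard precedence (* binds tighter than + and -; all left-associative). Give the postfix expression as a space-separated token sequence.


Applying the shunting-yard algorithm:
  Operand 7 -> output
  Push '-' onto operator stack -> op-stack: [-]
  Operand 17 -> output
  See '-' (prec 1); top '-' (prec 1) >= it -> pop '-' to output
  Push '-' onto operator stack -> op-stack: [-]
  Operand 15 -> output
  See '-' (prec 1); top '-' (prec 1) >= it -> pop '-' to output
  Push '-' onto operator stack -> op-stack: [-]
  Operand 19 -> output
  End of input: pop '-' to output
Postfix result: 7 17 - 15 - 19 -

7 17 - 15 - 19 -


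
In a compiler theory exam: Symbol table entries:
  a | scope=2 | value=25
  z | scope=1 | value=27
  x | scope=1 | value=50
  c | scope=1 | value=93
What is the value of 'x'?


Searching symbol table for 'x':
  a | scope=2 | value=25
  z | scope=1 | value=27
  x | scope=1 | value=50 <- MATCH
  c | scope=1 | value=93
Found 'x' at scope 1 with value 50

50


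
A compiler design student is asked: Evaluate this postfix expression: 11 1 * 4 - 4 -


Processing tokens left to right:
Push 11, Push 1
Pop 11 and 1, compute 11 * 1 = 11, push 11
Push 4
Pop 11 and 4, compute 11 - 4 = 7, push 7
Push 4
Pop 7 and 4, compute 7 - 4 = 3, push 3
Stack result: 3

3


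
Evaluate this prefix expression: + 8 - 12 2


Parsing prefix expression: + 8 - 12 2
Step 1: Innermost operation '- 12 2'
  12 - 2 = 10
Step 2: Outer operation '+ 8 [10]'
  8 + 10 = 18

18


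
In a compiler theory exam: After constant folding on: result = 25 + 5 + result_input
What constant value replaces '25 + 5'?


Identifying constant sub-expression:
  Original: result = 25 + 5 + result_input
  25 and 5 are both compile-time constants
  Evaluating: 25 + 5 = 30
  After folding: result = 30 + result_input

30


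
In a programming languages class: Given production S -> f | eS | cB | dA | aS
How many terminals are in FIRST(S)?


Production: S -> f | eS | cB | dA | aS
Examining each alternative for leading terminals:
  S -> f : first terminal = 'f'
  S -> eS : first terminal = 'e'
  S -> cB : first terminal = 'c'
  S -> dA : first terminal = 'd'
  S -> aS : first terminal = 'a'
FIRST(S) = {a, c, d, e, f}
Count: 5

5


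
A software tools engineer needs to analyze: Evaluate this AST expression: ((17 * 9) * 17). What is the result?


Expression: ((17 * 9) * 17)
Evaluating step by step:
  17 * 9 = 153
  153 * 17 = 2601
Result: 2601

2601


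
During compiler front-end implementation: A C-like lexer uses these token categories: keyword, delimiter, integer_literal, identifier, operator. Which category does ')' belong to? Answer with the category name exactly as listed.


Token: ')'
Checking categories:
  identifier: no
  integer_literal: no
  operator: no
  keyword: no
  delimiter: YES
Category: delimiter

delimiter


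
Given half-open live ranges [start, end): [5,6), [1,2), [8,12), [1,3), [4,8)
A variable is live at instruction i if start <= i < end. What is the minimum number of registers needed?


Live ranges:
  Var0: [5, 6)
  Var1: [1, 2)
  Var2: [8, 12)
  Var3: [1, 3)
  Var4: [4, 8)
Sweep-line events (position, delta, active):
  pos=1 start -> active=1
  pos=1 start -> active=2
  pos=2 end -> active=1
  pos=3 end -> active=0
  pos=4 start -> active=1
  pos=5 start -> active=2
  pos=6 end -> active=1
  pos=8 end -> active=0
  pos=8 start -> active=1
  pos=12 end -> active=0
Maximum simultaneous active: 2
Minimum registers needed: 2

2


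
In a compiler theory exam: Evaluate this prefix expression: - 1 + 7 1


Parsing prefix expression: - 1 + 7 1
Step 1: Innermost operation '+ 7 1'
  7 + 1 = 8
Step 2: Outer operation '- 1 [8]'
  1 - 8 = -7

-7


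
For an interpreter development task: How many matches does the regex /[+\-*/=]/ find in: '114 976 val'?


Pattern: /[+\-*/=]/ (operators)
Input: '114 976 val'
Scanning for matches:
Total matches: 0

0


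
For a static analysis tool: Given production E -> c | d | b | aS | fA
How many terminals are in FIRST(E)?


Production: E -> c | d | b | aS | fA
Examining each alternative for leading terminals:
  E -> c : first terminal = 'c'
  E -> d : first terminal = 'd'
  E -> b : first terminal = 'b'
  E -> aS : first terminal = 'a'
  E -> fA : first terminal = 'f'
FIRST(E) = {a, b, c, d, f}
Count: 5

5


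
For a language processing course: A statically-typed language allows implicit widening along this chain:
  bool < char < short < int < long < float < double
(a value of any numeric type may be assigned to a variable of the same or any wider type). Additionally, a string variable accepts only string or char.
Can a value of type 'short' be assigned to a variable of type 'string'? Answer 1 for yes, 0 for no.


Target variable type: string
Source value type: short
Rule: string accepts only {string, char}
  source 'short' in {string, char}? No
Result: 0

0


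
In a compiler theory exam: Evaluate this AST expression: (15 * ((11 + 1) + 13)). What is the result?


Expression: (15 * ((11 + 1) + 13))
Evaluating step by step:
  11 + 1 = 12
  12 + 13 = 25
  15 * 25 = 375
Result: 375

375


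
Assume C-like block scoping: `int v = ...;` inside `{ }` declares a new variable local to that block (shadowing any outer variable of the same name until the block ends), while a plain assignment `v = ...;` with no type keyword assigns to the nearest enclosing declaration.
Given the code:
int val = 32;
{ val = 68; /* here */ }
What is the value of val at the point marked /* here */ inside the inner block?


Analyzing scoping rules:
Outer scope: declares val = 32
Inner block: 'val = 68;' has no type keyword, so it is an assignment to the outer val (no shadowing)
Inside the block, after the assignment -> 68
Result: 68

68


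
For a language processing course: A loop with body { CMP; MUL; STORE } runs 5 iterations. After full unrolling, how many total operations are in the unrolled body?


Loop body operations: CMP, MUL, STORE (3 ops per iteration)
Unrolling 5 iterations:
  Iteration 1: CMP, MUL, STORE (3 ops)
  Iteration 2: CMP, MUL, STORE (3 ops)
  Iteration 3: CMP, MUL, STORE (3 ops)
  Iteration 4: CMP, MUL, STORE (3 ops)
  Iteration 5: CMP, MUL, STORE (3 ops)
Total: 5 iterations * 3 ops/iter = 15 operations

15


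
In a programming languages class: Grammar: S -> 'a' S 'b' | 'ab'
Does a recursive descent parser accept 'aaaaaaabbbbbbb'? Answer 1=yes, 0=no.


Grammar accepts strings of the form a^n b^n (n >= 1)
Word: 'aaaaaaabbbbbbb'
Counting: 7 a's and 7 b's
Check: 7 == 7? Yes
Derivation (S -> aSb applied 6 time(s), then S -> ab): S => aSb => aaSbb => aaaSbbb => aaaaSbbbb => aaaaaSbbbbb => aaaaaaSbbbbbb => aaaaaaabbbbbbb
Accepted

1


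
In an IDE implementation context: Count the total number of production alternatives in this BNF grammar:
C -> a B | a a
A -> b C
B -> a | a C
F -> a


Counting alternatives per rule:
  C: 2 alternative(s)
  A: 1 alternative(s)
  B: 2 alternative(s)
  F: 1 alternative(s)
Sum: 2 + 1 + 2 + 1 = 6

6


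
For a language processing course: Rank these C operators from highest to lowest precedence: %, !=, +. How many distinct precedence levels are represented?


Looking up precedence for each operator:
  % -> precedence 6
  != -> precedence 3
  + -> precedence 5
Sorted highest to lowest: %, +, !=
Distinct precedence values: [6, 5, 3]
Number of distinct levels: 3

3


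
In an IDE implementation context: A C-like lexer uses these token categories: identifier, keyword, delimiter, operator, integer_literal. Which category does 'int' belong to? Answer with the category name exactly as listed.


Token: 'int'
Checking categories:
  identifier: no
  integer_literal: no
  operator: no
  keyword: YES
  delimiter: no
Category: keyword

keyword


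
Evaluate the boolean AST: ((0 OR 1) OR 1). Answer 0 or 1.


Step 1: Evaluate inner node
  0 OR 1 = 1
Step 2: Evaluate root node
  1 OR 1 = 1

1


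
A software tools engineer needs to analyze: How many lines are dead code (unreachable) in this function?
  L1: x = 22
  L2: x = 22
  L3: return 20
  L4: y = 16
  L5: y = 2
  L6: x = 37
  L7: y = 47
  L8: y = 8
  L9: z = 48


Analyzing control flow:
  L1: reachable (before return)
  L2: reachable (before return)
  L3: reachable (return statement)
  L4: DEAD (after return at L3)
  L5: DEAD (after return at L3)
  L6: DEAD (after return at L3)
  L7: DEAD (after return at L3)
  L8: DEAD (after return at L3)
  L9: DEAD (after return at L3)
Return at L3, total lines = 9
Dead lines: L4 through L9
Count: 6

6


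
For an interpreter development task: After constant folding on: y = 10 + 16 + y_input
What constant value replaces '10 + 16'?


Identifying constant sub-expression:
  Original: y = 10 + 16 + y_input
  10 and 16 are both compile-time constants
  Evaluating: 10 + 16 = 26
  After folding: y = 26 + y_input

26


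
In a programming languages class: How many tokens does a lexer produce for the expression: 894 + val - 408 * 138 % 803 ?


Scanning '894 + val - 408 * 138 % 803'
Token 1: '894' -> integer_literal
Token 2: '+' -> operator
Token 3: 'val' -> identifier
Token 4: '-' -> operator
Token 5: '408' -> integer_literal
Token 6: '*' -> operator
Token 7: '138' -> integer_literal
Token 8: '%' -> operator
Token 9: '803' -> integer_literal
Total tokens: 9

9


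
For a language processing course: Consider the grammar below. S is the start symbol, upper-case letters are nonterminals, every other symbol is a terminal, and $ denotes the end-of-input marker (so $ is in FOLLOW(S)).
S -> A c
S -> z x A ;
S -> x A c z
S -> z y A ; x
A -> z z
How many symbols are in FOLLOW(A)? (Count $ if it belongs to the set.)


S is the start symbol and does not occur in any rule body, so FOLLOW(S) = {$}.
Examining every occurrence of A in a rule body:
  S -> A c : A is followed by terminal 'c' -> add 'c'
  S -> z x A ; : A is followed by terminal ';' -> add ';'
  S -> x A c z : A is followed by terminal 'c' -> add 'c' (already in the set)
  S -> z y A ; x : A is followed by terminal ';' -> add ';' (already in the set)
  A -> z z : A does not occur in the body -> contributes nothing
FOLLOW(A) = {;, c}
Count: 2

2


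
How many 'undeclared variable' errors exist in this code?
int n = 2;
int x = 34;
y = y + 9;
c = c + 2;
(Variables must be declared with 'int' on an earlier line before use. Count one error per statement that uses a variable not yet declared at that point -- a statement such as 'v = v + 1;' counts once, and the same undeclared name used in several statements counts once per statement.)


Scanning code line by line:
  Line 1: declare 'n' -> declared = ['n']
  Line 2: declare 'x' -> declared = ['n', 'x']
  Line 3: use 'y' -> ERROR (undeclared)
  Line 4: use 'c' -> ERROR (undeclared)
Total undeclared variable errors: 2

2


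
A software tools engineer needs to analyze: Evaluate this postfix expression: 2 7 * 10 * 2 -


Processing tokens left to right:
Push 2, Push 7
Pop 2 and 7, compute 2 * 7 = 14, push 14
Push 10
Pop 14 and 10, compute 14 * 10 = 140, push 140
Push 2
Pop 140 and 2, compute 140 - 2 = 138, push 138
Stack result: 138

138


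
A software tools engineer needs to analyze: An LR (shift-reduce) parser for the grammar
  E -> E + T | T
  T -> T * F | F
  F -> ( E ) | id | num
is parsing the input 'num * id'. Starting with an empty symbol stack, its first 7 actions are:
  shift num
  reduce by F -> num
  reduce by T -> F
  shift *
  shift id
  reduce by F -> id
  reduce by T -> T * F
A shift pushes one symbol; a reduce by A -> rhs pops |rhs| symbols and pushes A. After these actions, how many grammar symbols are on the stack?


Tracking the symbol stack through each action:
  Action 1: shift 'num' : push -> stack = [num] (size 1)
  Action 2: reduce by F -> num : pop 1, push F -> stack = [F] (size 1)
  Action 3: reduce by T -> F : pop 1, push T -> stack = [T] (size 1)
  Action 4: shift '*' : push -> stack = [T, *] (size 2)
  Action 5: shift 'id' : push -> stack = [T, *, id] (size 3)
  Action 6: reduce by F -> id : pop 1, push F -> stack = [T, *, F] (size 3)
  Action 7: reduce by T -> T * F : pop 3, push T -> stack = [T] (size 1)
Final stack size: 1

1


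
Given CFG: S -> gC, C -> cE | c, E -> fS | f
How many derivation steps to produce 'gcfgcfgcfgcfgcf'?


Grammar: S -> gC, C -> cE | c, E -> fS | f
Deriving 'gcfgcfgcfgcfgcf':
Step 1: S -> gC => gC
Step 2: C -> cE => gcE
Step 3: E -> fS => gcfS
Step 4: S -> gC => gcfgC
Step 5: C -> cE => gcfgcE
Step 6: E -> fS => gcfgcfS
Step 7: S -> gC => gcfgcfgC
Step 8: C -> cE => gcfgcfgcE
Step 9: E -> fS => gcfgcfgcfS
Step 10: S -> gC => gcfgcfgcfgC
Step 11: C -> cE => gcfgcfgcfgcE
Step 12: E -> fS => gcfgcfgcfgcfS
Step 13: S -> gC => gcfgcfgcfgcfgC
Step 14: C -> cE => gcfgcfgcfgcfgcE
Step 15: E -> f => gcfgcfgcfgcfgcf
Total derivation steps: 15

15


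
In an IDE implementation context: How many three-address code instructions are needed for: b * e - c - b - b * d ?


Expression: b * e - c - b - b * d
Generating three-address code (respecting * over +/- precedence):
  Instruction 1: t1 = b * e
  Instruction 2: t2 = b * d
  Instruction 3: t3 = t1 - c
  Instruction 4: t4 = t3 - b
  Instruction 5: t5 = t4 - t2
Total instructions: 5

5


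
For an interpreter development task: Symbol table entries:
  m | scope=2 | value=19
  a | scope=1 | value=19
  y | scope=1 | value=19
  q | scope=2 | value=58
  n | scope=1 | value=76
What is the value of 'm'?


Searching symbol table for 'm':
  m | scope=2 | value=19 <- MATCH
  a | scope=1 | value=19
  y | scope=1 | value=19
  q | scope=2 | value=58
  n | scope=1 | value=76
Found 'm' at scope 2 with value 19

19


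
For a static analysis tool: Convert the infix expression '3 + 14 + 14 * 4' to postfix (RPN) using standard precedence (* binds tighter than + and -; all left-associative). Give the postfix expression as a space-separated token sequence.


Applying the shunting-yard algorithm:
  Operand 3 -> output
  Push '+' onto operator stack -> op-stack: [+]
  Operand 14 -> output
  See '+' (prec 1); top '+' (prec 1) >= it -> pop '+' to output
  Push '+' onto operator stack -> op-stack: [+]
  Operand 14 -> output
  Push '*' onto operator stack -> op-stack: [+, *]
  Operand 4 -> output
  End of input: pop '*' to output
  End of input: pop '+' to output
Postfix result: 3 14 + 14 4 * +

3 14 + 14 4 * +


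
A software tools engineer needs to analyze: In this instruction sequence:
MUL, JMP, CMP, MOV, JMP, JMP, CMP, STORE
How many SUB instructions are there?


Scanning instruction sequence for SUB:
  Position 1: MUL
  Position 2: JMP
  Position 3: CMP
  Position 4: MOV
  Position 5: JMP
  Position 6: JMP
  Position 7: CMP
  Position 8: STORE
Matches at positions: []
Total SUB count: 0

0


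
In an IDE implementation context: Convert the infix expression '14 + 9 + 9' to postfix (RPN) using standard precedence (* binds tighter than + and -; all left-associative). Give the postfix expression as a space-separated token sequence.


Applying the shunting-yard algorithm:
  Operand 14 -> output
  Push '+' onto operator stack -> op-stack: [+]
  Operand 9 -> output
  See '+' (prec 1); top '+' (prec 1) >= it -> pop '+' to output
  Push '+' onto operator stack -> op-stack: [+]
  Operand 9 -> output
  End of input: pop '+' to output
Postfix result: 14 9 + 9 +

14 9 + 9 +


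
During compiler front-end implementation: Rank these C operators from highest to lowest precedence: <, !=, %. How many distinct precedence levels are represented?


Looking up precedence for each operator:
  < -> precedence 4
  != -> precedence 3
  % -> precedence 6
Sorted highest to lowest: %, <, !=
Distinct precedence values: [6, 4, 3]
Number of distinct levels: 3

3


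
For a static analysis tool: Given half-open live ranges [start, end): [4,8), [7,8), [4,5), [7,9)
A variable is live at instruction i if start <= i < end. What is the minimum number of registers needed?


Live ranges:
  Var0: [4, 8)
  Var1: [7, 8)
  Var2: [4, 5)
  Var3: [7, 9)
Sweep-line events (position, delta, active):
  pos=4 start -> active=1
  pos=4 start -> active=2
  pos=5 end -> active=1
  pos=7 start -> active=2
  pos=7 start -> active=3
  pos=8 end -> active=2
  pos=8 end -> active=1
  pos=9 end -> active=0
Maximum simultaneous active: 3
Minimum registers needed: 3

3


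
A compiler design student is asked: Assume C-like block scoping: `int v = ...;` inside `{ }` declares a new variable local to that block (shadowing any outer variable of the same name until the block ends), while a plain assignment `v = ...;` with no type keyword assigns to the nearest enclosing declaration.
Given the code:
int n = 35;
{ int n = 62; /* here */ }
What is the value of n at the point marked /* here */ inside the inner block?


Analyzing scoping rules:
Outer scope: declares n = 35
Inner block: 'int n = 62;' declares a NEW n that shadows the outer one
Inside the block the inner declaration is in scope -> 62
Result: 62

62


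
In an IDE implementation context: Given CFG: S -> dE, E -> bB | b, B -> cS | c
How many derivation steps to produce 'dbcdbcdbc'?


Grammar: S -> dE, E -> bB | b, B -> cS | c
Deriving 'dbcdbcdbc':
Step 1: S -> dE => dE
Step 2: E -> bB => dbB
Step 3: B -> cS => dbcS
Step 4: S -> dE => dbcdE
Step 5: E -> bB => dbcdbB
Step 6: B -> cS => dbcdbcS
Step 7: S -> dE => dbcdbcdE
Step 8: E -> bB => dbcdbcdbB
Step 9: B -> c => dbcdbcdbc
Total derivation steps: 9

9


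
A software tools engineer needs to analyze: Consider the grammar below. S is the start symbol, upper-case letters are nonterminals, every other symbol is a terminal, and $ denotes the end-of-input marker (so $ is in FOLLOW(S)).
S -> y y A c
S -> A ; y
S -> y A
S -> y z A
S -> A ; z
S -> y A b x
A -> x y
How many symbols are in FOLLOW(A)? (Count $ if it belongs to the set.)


S is the start symbol and does not occur in any rule body, so FOLLOW(S) = {$}.
Examining every occurrence of A in a rule body:
  S -> y y A c : A is followed by terminal 'c' -> add 'c'
  S -> A ; y : A is followed by terminal ';' -> add ';'
  S -> y A : A is at the right end -> add FOLLOW(S) = {$}
  S -> y z A : A is at the right end -> add FOLLOW(S) = {$} (already in the set)
  S -> A ; z : A is followed by terminal ';' -> add ';' (already in the set)
  S -> y A b x : A is followed by terminal 'b' -> add 'b'
  A -> x y : A does not occur in the body -> contributes nothing
FOLLOW(A) = {;, b, c, $}
Count: 4

4


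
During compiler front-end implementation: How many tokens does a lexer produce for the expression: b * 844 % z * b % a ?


Scanning 'b * 844 % z * b % a'
Token 1: 'b' -> identifier
Token 2: '*' -> operator
Token 3: '844' -> integer_literal
Token 4: '%' -> operator
Token 5: 'z' -> identifier
Token 6: '*' -> operator
Token 7: 'b' -> identifier
Token 8: '%' -> operator
Token 9: 'a' -> identifier
Total tokens: 9

9


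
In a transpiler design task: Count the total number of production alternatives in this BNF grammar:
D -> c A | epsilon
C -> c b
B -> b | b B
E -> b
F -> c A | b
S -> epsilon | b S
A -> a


Counting alternatives per rule:
  D: 2 alternative(s)
  C: 1 alternative(s)
  B: 2 alternative(s)
  E: 1 alternative(s)
  F: 2 alternative(s)
  S: 2 alternative(s)
  A: 1 alternative(s)
Sum: 2 + 1 + 2 + 1 + 2 + 2 + 1 = 11

11
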